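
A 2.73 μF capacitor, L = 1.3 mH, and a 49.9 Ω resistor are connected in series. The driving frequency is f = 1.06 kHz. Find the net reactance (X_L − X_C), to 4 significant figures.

ω = 2πf = 6660 rad/s
X_L = ωL = 8.658 Ω
X_C = 1/(ωC) = 55.00 Ω
X = 8.658 − 55.00 = -46.34 Ω

-46.34 Ω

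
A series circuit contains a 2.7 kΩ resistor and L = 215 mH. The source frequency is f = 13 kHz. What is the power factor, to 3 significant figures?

0.152

ω = 2πf = 81680 rad/s
X_L = ωL = 17600 Ω
Z = 2700 + j17600 Ω
|Z| = √(2700² + 17600²) = 17800 Ω
∠Z = arctan(17600/2700) = 81.3°
cos φ = cos(81.3°) = 0.152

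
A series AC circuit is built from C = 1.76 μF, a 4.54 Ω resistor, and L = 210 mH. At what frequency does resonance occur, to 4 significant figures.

ω₀ = 1/√(LC) = 1/√(0.21 × 1.76e-06) = 1645 rad/s
f₀ = ω₀/(2π) = 261.8 Hz

261.8 Hz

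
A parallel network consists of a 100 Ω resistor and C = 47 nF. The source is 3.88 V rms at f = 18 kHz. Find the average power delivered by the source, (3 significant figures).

ω = 2πf = 113100 rad/s
X_C = 1/(ωC) = 188 Ω
Parallel: admittances add. Y = 1/R + jωC
Y = (0.0100 + j0.00532) S
|Y| = 0.0113 S → |Z| = 1/|Y| = 88.3 Ω, ∠Z = −∠Y = -28.0°
I = V/|Z| = 43.9 mA
P = VI cos φ = 3.88 × 0.0439 × cos(-28.0°) = 151 mW

151 mW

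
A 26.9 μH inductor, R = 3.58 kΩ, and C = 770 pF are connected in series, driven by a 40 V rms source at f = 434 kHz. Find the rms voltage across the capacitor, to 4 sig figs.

5.288 V

ω = 2πf = 2.727e+06 rad/s
X_L = ωL = 73.35 Ω
X_C = 1/(ωC) = 476.3 Ω
Net reactance X = X_L − X_C = -402.9 Ω
Z = 3580 − j402.9 Ω
|Z| = √(3580² + 402.9²) = 3603 Ω
I = V/|Z| = 11.10 mA
V_C = I·|Z_C| = 0.01110 × 476.3 = 5.288 V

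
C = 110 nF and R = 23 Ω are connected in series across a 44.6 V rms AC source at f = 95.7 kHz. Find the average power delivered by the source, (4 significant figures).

ω = 2πf = 601300 rad/s
X_C = 1/(ωC) = 15.12 Ω
Z = 23.00 − j15.12 Ω
|Z| = √(23.00² + 15.12²) = 27.52 Ω
∠Z = arctan(-15.12/23.00) = -33.32°
I = V/|Z| = 1.620 A
P = VI cos φ = 44.6 × 1.620 × cos(-33.32°) = 60.39 W

60.39 W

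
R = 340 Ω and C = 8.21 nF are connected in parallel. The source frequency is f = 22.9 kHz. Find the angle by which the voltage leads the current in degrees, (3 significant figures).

ω = 2πf = 143900 rad/s
X_C = 1/(ωC) = 847 Ω
Parallel: admittances add. Y = 1/R + jωC
Y = (0.00294 + j0.00118) S
|Y| = 0.00317 S → |Z| = 1/|Y| = 316 Ω, ∠Z = −∠Y = -21.9°

-21.9°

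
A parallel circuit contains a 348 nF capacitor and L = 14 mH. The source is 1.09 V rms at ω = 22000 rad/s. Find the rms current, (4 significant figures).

4.806 mA

X_L = ωL = 308.0 Ω
X_C = 1/(ωC) = 130.6 Ω
Parallel: admittances add. Y = 1/(jωL) + jωC
Y = (0 + j0.004409) S
|Y| = 0.004409 S → |Z| = 1/|Y| = 226.8 Ω, ∠Z = −∠Y = -90.00°
I = V/|Z| = 1.09/226.8 = 4.806 mA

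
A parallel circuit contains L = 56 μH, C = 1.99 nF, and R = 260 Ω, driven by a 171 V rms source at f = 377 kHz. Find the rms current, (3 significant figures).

816 mA

ω = 2πf = 2.369e+06 rad/s
X_L = ωL = 133 Ω
X_C = 1/(ωC) = 212 Ω
Parallel: admittances add. Y = 1/R + 1/(jωL) + jωC
Y = (0.00385 − j0.00282) S
|Y| = 0.00477 S → |Z| = 1/|Y| = 210 Ω, ∠Z = −∠Y = 36.3°
I = V/|Z| = 171/210 = 816 mA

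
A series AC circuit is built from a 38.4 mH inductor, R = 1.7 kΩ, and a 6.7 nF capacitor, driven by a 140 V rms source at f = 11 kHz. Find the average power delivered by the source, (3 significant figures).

10.6 W

ω = 2πf = 69120 rad/s
X_L = ωL = 2650 Ω
X_C = 1/(ωC) = 2160 Ω
Net reactance X = X_L − X_C = 495 Ω
Z = 1700 + j495 Ω
|Z| = √(1700² + 495²) = 1770 Ω
∠Z = arctan(495/1700) = 16.2°
I = V/|Z| = 79.1 mA
P = VI cos φ = 140 × 0.0791 × cos(16.2°) = 10.6 W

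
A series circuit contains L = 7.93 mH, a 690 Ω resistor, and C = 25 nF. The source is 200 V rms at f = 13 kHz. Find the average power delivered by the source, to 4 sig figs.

55.08 W

ω = 2πf = 81680 rad/s
X_L = ωL = 647.7 Ω
X_C = 1/(ωC) = 489.7 Ω
Net reactance X = X_L − X_C = 158.0 Ω
Z = 690.0 + j158.0 Ω
|Z| = √(690.0² + 158.0²) = 707.9 Ω
∠Z = arctan(158.0/690.0) = 12.90°
I = V/|Z| = 282.5 mA
P = VI cos φ = 200 × 0.2825 × cos(12.90°) = 55.08 W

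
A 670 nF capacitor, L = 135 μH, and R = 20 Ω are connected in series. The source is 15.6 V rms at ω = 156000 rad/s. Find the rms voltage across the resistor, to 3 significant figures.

13.5 V

X_L = ωL = 21.1 Ω
X_C = 1/(ωC) = 9.57 Ω
Net reactance X = X_L − X_C = 11.5 Ω
Z = 20.0 + j11.5 Ω
|Z| = √(20.0² + 11.5²) = 23.1 Ω
I = V/|Z| = 676 mA
V_R = I·|Z_R| = 0.676 × 20.0 = 13.5 V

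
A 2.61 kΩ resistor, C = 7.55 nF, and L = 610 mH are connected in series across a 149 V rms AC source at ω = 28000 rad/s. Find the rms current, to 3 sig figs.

X_L = ωL = 17100 Ω
X_C = 1/(ωC) = 4730 Ω
Net reactance X = X_L − X_C = 12300 Ω
Z = 2610 + j12300 Ω
|Z| = √(2610² + 12300²) = 12600 Ω
I = V/|Z| = 149/12600 = 11.8 mA

11.8 mA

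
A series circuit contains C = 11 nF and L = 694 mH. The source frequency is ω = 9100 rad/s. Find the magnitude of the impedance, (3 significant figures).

3670 Ω

X_L = ωL = 6320 Ω
X_C = 1/(ωC) = 9990 Ω
Net reactance X = X_L − X_C = -3670 Ω
Z = − j3670 Ω
|Z| = √(0² + 3670²) = 3670 Ω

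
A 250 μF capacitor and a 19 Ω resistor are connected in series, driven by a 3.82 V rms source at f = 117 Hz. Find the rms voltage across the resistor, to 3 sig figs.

3.67 V

ω = 2πf = 735.1 rad/s
X_C = 1/(ωC) = 5.44 Ω
Z = 19.0 − j5.44 Ω
|Z| = √(19.0² + 5.44²) = 19.8 Ω
I = V/|Z| = 193 mA
V_R = I·|Z_R| = 0.193 × 19.0 = 3.67 V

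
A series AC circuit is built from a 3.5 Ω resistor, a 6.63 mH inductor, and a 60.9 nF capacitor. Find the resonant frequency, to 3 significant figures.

ω₀ = 1/√(LC) = 1/√(0.00663 × 6.09e-08) = 49770 rad/s
f₀ = ω₀/(2π) = 7.92 kHz

7.92 kHz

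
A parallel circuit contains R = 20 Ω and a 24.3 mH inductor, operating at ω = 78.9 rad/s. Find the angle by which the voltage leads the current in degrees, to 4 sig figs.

84.52°

X_L = ωL = 1.917 Ω
Parallel: admittances add. Y = 1/R + 1/(jωL)
Y = (0.05000 − j0.5216) S
|Y| = 0.5240 S → |Z| = 1/|Y| = 1.909 Ω, ∠Z = −∠Y = 84.52°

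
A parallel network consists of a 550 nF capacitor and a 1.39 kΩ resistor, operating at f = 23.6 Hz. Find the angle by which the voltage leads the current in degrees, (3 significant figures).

ω = 2πf = 148.3 rad/s
X_C = 1/(ωC) = 12300 Ω
Parallel: admittances add. Y = 1/R + jωC
Y = (0.000719 + j8.16e-05) S
|Y| = 0.000724 S → |Z| = 1/|Y| = 1380 Ω, ∠Z = −∠Y = -6.47°

-6.47°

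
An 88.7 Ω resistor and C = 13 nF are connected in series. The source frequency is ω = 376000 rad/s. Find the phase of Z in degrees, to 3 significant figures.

X_C = 1/(ωC) = 205 Ω
Z = 88.7 − j205 Ω
|Z| = √(88.7² + 205²) = 223 Ω
∠Z = arctan(-205/88.7) = -66.6°

-66.6°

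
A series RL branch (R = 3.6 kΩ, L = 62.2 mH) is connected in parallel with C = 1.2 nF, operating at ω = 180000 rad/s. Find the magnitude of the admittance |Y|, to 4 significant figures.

X_L = ωL = 11200 Ω
X_C = 1/(ωC) = 4630 Ω
Branch 1 (R+jX_L): Z₁ = 3600 + j11200 Ω, |Z₁| = 11760 Ω
Branch 2 (−jX_C): Z₂ = −j4630 Ω
Parallel: Z = Z₁Z₂/(Z₁+Z₂), |Z| = 7271 Ω, ∠Z = -79.09°
|Y| = 1/|Z| = 137.5 μS

137.5 μS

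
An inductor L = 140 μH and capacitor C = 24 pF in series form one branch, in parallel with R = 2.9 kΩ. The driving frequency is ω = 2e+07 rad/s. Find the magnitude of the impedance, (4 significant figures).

695.7 Ω

X_L = ωL = 2800 Ω
X_C = 1/(ωC) = 2083 Ω
Branch 1: Z₁ = R = 2900 Ω
Branch 2 (series LC): Z₂ = j(X_L − X_C) = j716.7 Ω
Parallel: Z = Z₁Z₂/(Z₁+Z₂), |Z| = 695.7 Ω, ∠Z = 76.12°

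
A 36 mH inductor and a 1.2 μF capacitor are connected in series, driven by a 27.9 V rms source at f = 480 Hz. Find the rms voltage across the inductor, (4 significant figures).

18.06 V

ω = 2πf = 3016 rad/s
X_L = ωL = 108.6 Ω
X_C = 1/(ωC) = 276.3 Ω
Net reactance X = X_L − X_C = -167.7 Ω
Z = − j167.7 Ω
|Z| = √(0² + 167.7²) = 167.7 Ω
I = V/|Z| = 166.3 mA
V_L = I·|Z_L| = 0.1663 × 108.6 = 18.06 V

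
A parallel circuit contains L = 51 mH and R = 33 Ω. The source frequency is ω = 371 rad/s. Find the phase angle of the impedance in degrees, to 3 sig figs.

X_L = ωL = 18.9 Ω
Parallel: admittances add. Y = 1/R + 1/(jωL)
Y = (0.0303 − j0.0529) S
|Y| = 0.0609 S → |Z| = 1/|Y| = 16.4 Ω, ∠Z = −∠Y = 60.2°

60.2°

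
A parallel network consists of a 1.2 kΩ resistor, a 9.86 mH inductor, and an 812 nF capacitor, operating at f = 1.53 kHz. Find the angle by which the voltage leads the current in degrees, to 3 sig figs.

73.1°

ω = 2πf = 9613 rad/s
X_L = ωL = 94.8 Ω
X_C = 1/(ωC) = 128 Ω
Parallel: admittances add. Y = 1/R + 1/(jωL) + jωC
Y = (0.000833 − j0.00274) S
|Y| = 0.00287 S → |Z| = 1/|Y| = 349 Ω, ∠Z = −∠Y = 73.1°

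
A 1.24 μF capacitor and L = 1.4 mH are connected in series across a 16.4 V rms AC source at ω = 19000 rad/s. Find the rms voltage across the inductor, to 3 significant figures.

27.5 V

X_L = ωL = 26.6 Ω
X_C = 1/(ωC) = 42.4 Ω
Net reactance X = X_L − X_C = -15.8 Ω
Z = − j15.8 Ω
|Z| = √(0² + 15.8²) = 15.8 Ω
I = V/|Z| = 1.04 A
V_L = I·|Z_L| = 1.04 × 26.6 = 27.5 V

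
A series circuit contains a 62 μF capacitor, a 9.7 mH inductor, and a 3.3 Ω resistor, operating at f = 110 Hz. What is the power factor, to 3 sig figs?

ω = 2πf = 691.2 rad/s
X_L = ωL = 6.70 Ω
X_C = 1/(ωC) = 23.3 Ω
Net reactance X = X_L − X_C = -16.6 Ω
Z = 3.30 − j16.6 Ω
|Z| = √(3.30² + 16.6²) = 17.0 Ω
∠Z = arctan(-16.6/3.30) = -78.8°
cos φ = cos(-78.8°) = 0.195

0.195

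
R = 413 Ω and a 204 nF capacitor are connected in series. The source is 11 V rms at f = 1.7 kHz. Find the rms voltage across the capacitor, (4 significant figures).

8.177 V

ω = 2πf = 10680 rad/s
X_C = 1/(ωC) = 458.9 Ω
Z = 413.0 − j458.9 Ω
|Z| = √(413.0² + 458.9²) = 617.4 Ω
I = V/|Z| = 17.82 mA
V_C = I·|Z_C| = 0.01782 × 458.9 = 8.177 V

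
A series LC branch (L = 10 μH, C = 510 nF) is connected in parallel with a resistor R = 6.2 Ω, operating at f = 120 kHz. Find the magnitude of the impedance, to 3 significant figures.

3.86 Ω

ω = 2πf = 754000 rad/s
X_L = ωL = 7.54 Ω
X_C = 1/(ωC) = 2.60 Ω
Branch 1: Z₁ = R = 6.20 Ω
Branch 2 (series LC): Z₂ = j(X_L − X_C) = j4.94 Ω
Parallel: Z = Z₁Z₂/(Z₁+Z₂), |Z| = 3.86 Ω, ∠Z = 51.5°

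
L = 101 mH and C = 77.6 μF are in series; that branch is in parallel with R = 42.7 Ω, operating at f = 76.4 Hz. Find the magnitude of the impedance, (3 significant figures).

19.3 Ω

ω = 2πf = 480.0 rad/s
X_L = ωL = 48.5 Ω
X_C = 1/(ωC) = 26.8 Ω
Branch 1: Z₁ = R = 42.7 Ω
Branch 2 (series LC): Z₂ = j(X_L − X_C) = j21.6 Ω
Parallel: Z = Z₁Z₂/(Z₁+Z₂), |Z| = 19.3 Ω, ∠Z = 63.1°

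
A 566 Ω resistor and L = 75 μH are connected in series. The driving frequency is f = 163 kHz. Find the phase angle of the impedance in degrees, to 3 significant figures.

7.73°

ω = 2πf = 1.024e+06 rad/s
X_L = ωL = 76.8 Ω
Z = 566 + j76.8 Ω
|Z| = √(566² + 76.8²) = 571 Ω
∠Z = arctan(76.8/566) = 7.73°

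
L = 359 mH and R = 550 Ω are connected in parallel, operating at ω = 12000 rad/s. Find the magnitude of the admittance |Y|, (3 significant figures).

1.83 mS

X_L = ωL = 4310 Ω
Parallel: admittances add. Y = 1/R + 1/(jωL)
Y = (0.00182 − j0.000232) S
|Y| = 0.00183 S → |Z| = 1/|Y| = 546 Ω, ∠Z = −∠Y = 7.28°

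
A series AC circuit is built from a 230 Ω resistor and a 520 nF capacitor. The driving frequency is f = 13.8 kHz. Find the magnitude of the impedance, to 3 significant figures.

ω = 2πf = 86710 rad/s
X_C = 1/(ωC) = 22.2 Ω
Z = 230 − j22.2 Ω
|Z| = √(230² + 22.2²) = 231 Ω

231 Ω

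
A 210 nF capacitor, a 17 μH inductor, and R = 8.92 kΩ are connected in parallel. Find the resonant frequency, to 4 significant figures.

84.23 kHz

ω₀ = 1/√(LC) = 1/√(1.7e-05 × 2.1e-07) = 529300 rad/s
f₀ = ω₀/(2π) = 84.23 kHz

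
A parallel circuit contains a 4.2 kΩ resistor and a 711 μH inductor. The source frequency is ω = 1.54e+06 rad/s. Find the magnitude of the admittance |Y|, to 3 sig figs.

X_L = ωL = 1090 Ω
Parallel: admittances add. Y = 1/R + 1/(jωL)
Y = (0.000238 − j0.000913) S
|Y| = 0.000944 S → |Z| = 1/|Y| = 1060 Ω, ∠Z = −∠Y = 75.4°

944 μS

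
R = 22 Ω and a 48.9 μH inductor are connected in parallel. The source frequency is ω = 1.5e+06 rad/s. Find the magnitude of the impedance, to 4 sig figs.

X_L = ωL = 73.35 Ω
Parallel: admittances add. Y = 1/R + 1/(jωL)
Y = (0.04545 − j0.01363) S
|Y| = 0.04746 S → |Z| = 1/|Y| = 21.07 Ω, ∠Z = −∠Y = 16.70°

21.07 Ω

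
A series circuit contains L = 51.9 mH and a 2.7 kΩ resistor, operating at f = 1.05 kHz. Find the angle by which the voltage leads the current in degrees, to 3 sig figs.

7.23°

ω = 2πf = 6597 rad/s
X_L = ωL = 342 Ω
Z = 2700 + j342 Ω
|Z| = √(2700² + 342²) = 2720 Ω
∠Z = arctan(342/2700) = 7.23°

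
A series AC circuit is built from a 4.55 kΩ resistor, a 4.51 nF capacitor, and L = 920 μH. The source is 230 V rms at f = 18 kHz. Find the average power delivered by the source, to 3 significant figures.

9.97 W

ω = 2πf = 113100 rad/s
X_L = ωL = 104 Ω
X_C = 1/(ωC) = 1960 Ω
Net reactance X = X_L − X_C = -1860 Ω
Z = 4550 − j1860 Ω
|Z| = √(4550² + 1860²) = 4910 Ω
∠Z = arctan(-1860/4550) = -22.2°
I = V/|Z| = 46.8 mA
P = VI cos φ = 230 × 0.0468 × cos(-22.2°) = 9.97 W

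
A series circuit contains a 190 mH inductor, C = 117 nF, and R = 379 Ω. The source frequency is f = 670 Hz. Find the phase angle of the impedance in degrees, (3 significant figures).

-72.9°

ω = 2πf = 4210 rad/s
X_L = ωL = 800 Ω
X_C = 1/(ωC) = 2030 Ω
Net reactance X = X_L − X_C = -1230 Ω
Z = 379 − j1230 Ω
|Z| = √(379² + 1230²) = 1290 Ω
∠Z = arctan(-1230/379) = -72.9°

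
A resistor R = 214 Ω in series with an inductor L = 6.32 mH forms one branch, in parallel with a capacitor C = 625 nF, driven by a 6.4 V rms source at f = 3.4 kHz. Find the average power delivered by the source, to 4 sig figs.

ω = 2πf = 21360 rad/s
X_L = ωL = 135.0 Ω
X_C = 1/(ωC) = 74.90 Ω
Branch 1 (R+jX_L): Z₁ = 214.0 + j135.0 Ω, |Z₁| = 253.0 Ω
Branch 2 (−jX_C): Z₂ = −j74.90 Ω
Parallel: Z = Z₁Z₂/(Z₁+Z₂), |Z| = 85.26 Ω, ∠Z = -73.44°
I = V/|Z| = 75.07 mA
P = VI cos φ = 6.4 × 0.07507 × cos(-73.44°) = 136.9 mW

136.9 mW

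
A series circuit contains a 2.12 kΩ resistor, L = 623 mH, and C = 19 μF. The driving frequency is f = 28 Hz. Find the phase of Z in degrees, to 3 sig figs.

ω = 2πf = 175.9 rad/s
X_L = ωL = 110 Ω
X_C = 1/(ωC) = 299 Ω
Net reactance X = X_L − X_C = -190 Ω
Z = 2120 − j190 Ω
|Z| = √(2120² + 190²) = 2130 Ω
∠Z = arctan(-190/2120) = -5.11°

-5.11°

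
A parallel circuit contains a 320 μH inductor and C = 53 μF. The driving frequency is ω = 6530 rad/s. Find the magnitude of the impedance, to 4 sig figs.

7.549 Ω

X_L = ωL = 2.090 Ω
X_C = 1/(ωC) = 2.889 Ω
Parallel: admittances add. Y = 1/(jωL) + jωC
Y = (0 − j0.1325) S
|Y| = 0.1325 S → |Z| = 1/|Y| = 7.549 Ω, ∠Z = −∠Y = 90.00°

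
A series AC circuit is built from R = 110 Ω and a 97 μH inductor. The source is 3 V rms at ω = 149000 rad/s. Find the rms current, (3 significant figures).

27.0 mA

X_L = ωL = 14.5 Ω
Z = 110 + j14.5 Ω
|Z| = √(110² + 14.5²) = 111 Ω
I = V/|Z| = 3/111 = 27.0 mA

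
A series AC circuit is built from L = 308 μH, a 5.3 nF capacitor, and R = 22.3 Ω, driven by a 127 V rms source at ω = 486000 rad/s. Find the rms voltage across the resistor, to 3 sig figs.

X_L = ωL = 150 Ω
X_C = 1/(ωC) = 388 Ω
Net reactance X = X_L − X_C = -239 Ω
Z = 22.3 − j239 Ω
|Z| = √(22.3² + 239²) = 240 Ω
I = V/|Z| = 530 mA
V_R = I·|Z_R| = 0.530 × 22.3 = 11.8 V

11.8 V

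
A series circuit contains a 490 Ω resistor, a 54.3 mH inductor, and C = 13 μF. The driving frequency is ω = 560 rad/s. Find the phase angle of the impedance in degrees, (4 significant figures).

X_L = ωL = 30.41 Ω
X_C = 1/(ωC) = 137.4 Ω
Net reactance X = X_L − X_C = -107.0 Ω
Z = 490.0 − j107.0 Ω
|Z| = √(490.0² + 107.0²) = 501.5 Ω
∠Z = arctan(-107.0/490.0) = -12.31°

-12.31°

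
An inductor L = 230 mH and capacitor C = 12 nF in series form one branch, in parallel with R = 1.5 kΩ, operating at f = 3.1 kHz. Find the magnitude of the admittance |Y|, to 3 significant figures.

5.01 mS

ω = 2πf = 19480 rad/s
X_L = ωL = 4480 Ω
X_C = 1/(ωC) = 4280 Ω
Branch 1: Z₁ = R = 1500 Ω
Branch 2 (series LC): Z₂ = j(X_L − X_C) = j202 Ω
Parallel: Z = Z₁Z₂/(Z₁+Z₂), |Z| = 200 Ω, ∠Z = 82.3°
|Y| = 1/|Z| = 5.01 mS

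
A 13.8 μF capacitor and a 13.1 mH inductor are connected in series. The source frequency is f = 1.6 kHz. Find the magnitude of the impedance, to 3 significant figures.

ω = 2πf = 10050 rad/s
X_L = ωL = 132 Ω
X_C = 1/(ωC) = 7.21 Ω
Net reactance X = X_L − X_C = 124 Ω
Z = j124 Ω
|Z| = √(0² + 124²) = 124 Ω

124 Ω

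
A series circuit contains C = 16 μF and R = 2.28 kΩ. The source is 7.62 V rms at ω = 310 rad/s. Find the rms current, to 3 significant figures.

X_C = 1/(ωC) = 202 Ω
Z = 2280 − j202 Ω
|Z| = √(2280² + 202²) = 2290 Ω
I = V/|Z| = 7.62/2290 = 3.33 mA

3.33 mA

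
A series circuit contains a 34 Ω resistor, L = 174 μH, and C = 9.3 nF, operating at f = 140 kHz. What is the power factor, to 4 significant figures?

ω = 2πf = 879600 rad/s
X_L = ωL = 153.1 Ω
X_C = 1/(ωC) = 122.2 Ω
Net reactance X = X_L − X_C = 30.82 Ω
Z = 34.00 + j30.82 Ω
|Z| = √(34.00² + 30.82²) = 45.89 Ω
∠Z = arctan(30.82/34.00) = 42.19°
cos φ = cos(42.19°) = 0.7409

0.7409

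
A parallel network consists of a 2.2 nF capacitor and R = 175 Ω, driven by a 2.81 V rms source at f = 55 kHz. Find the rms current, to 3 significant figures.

ω = 2πf = 345600 rad/s
X_C = 1/(ωC) = 1320 Ω
Parallel: admittances add. Y = 1/R + jωC
Y = (0.00571 + j0.000760) S
|Y| = 0.00576 S → |Z| = 1/|Y| = 173 Ω, ∠Z = −∠Y = -7.58°
I = V/|Z| = 2.81/173 = 16.2 mA

16.2 mA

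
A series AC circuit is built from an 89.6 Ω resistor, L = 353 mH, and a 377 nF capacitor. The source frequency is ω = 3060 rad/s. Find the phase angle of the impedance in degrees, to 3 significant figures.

67.2°

X_L = ωL = 1080 Ω
X_C = 1/(ωC) = 867 Ω
Net reactance X = X_L − X_C = 213 Ω
Z = 89.6 + j213 Ω
|Z| = √(89.6² + 213²) = 231 Ω
∠Z = arctan(213/89.6) = 67.2°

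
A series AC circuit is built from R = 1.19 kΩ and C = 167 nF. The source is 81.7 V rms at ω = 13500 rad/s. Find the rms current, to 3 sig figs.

64.3 mA

X_C = 1/(ωC) = 444 Ω
Z = 1190 − j444 Ω
|Z| = √(1190² + 444²) = 1270 Ω
I = V/|Z| = 81.7/1270 = 64.3 mA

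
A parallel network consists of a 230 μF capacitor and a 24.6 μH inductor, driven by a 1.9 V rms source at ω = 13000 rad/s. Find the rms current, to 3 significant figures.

260 mA

X_L = ωL = 0.320 Ω
X_C = 1/(ωC) = 0.334 Ω
Parallel: admittances add. Y = 1/(jωL) + jωC
Y = (0 − j0.137) S
|Y| = 0.137 S → |Z| = 1/|Y| = 7.30 Ω, ∠Z = −∠Y = 90.0°
I = V/|Z| = 1.9/7.30 = 260 mA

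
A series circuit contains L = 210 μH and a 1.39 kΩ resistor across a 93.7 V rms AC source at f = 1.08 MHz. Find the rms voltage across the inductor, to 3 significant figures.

ω = 2πf = 6.786e+06 rad/s
X_L = ωL = 1430 Ω
Z = 1390 + j1430 Ω
|Z| = √(1390² + 1430²) = 1990 Ω
I = V/|Z| = 47.1 mA
V_L = I·|Z_L| = 0.0471 × 1430 = 67.1 V

67.1 V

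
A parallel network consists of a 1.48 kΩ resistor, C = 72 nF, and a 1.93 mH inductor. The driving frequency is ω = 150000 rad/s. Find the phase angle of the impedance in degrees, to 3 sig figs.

-84.7°

X_L = ωL = 290 Ω
X_C = 1/(ωC) = 92.6 Ω
Parallel: admittances add. Y = 1/R + 1/(jωL) + jωC
Y = (0.000676 + j0.00735) S
|Y| = 0.00738 S → |Z| = 1/|Y| = 136 Ω, ∠Z = −∠Y = -84.7°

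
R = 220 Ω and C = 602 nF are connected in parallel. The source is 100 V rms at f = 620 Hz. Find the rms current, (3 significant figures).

511 mA

ω = 2πf = 3896 rad/s
X_C = 1/(ωC) = 426 Ω
Parallel: admittances add. Y = 1/R + jωC
Y = (0.00455 + j0.00235) S
|Y| = 0.00511 S → |Z| = 1/|Y| = 196 Ω, ∠Z = −∠Y = -27.3°
I = V/|Z| = 100/196 = 511 mA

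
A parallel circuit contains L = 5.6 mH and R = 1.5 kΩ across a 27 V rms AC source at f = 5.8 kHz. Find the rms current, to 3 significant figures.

ω = 2πf = 36440 rad/s
X_L = ωL = 204 Ω
Parallel: admittances add. Y = 1/R + 1/(jωL)
Y = (0.000667 − j0.00490) S
|Y| = 0.00495 S → |Z| = 1/|Y| = 202 Ω, ∠Z = −∠Y = 82.3°
I = V/|Z| = 27/202 = 134 mA

134 mA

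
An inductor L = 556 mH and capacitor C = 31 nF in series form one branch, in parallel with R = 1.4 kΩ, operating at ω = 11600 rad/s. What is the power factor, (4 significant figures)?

0.9343

X_L = ωL = 6450 Ω
X_C = 1/(ωC) = 2781 Ω
Branch 1: Z₁ = R = 1400 Ω
Branch 2 (series LC): Z₂ = j(X_L − X_C) = j3669 Ω
Parallel: Z = Z₁Z₂/(Z₁+Z₂), |Z| = 1308 Ω, ∠Z = 20.89°
cos φ = cos(20.89°) = 0.9343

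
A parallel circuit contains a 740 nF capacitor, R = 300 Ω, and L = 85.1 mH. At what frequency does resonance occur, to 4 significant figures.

634.2 Hz

ω₀ = 1/√(LC) = 1/√(0.0851 × 7.4e-07) = 3985 rad/s
f₀ = ω₀/(2π) = 634.2 Hz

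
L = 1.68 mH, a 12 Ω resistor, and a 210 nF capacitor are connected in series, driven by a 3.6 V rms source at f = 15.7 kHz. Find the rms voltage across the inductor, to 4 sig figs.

ω = 2πf = 98650 rad/s
X_L = ωL = 165.7 Ω
X_C = 1/(ωC) = 48.27 Ω
Net reactance X = X_L − X_C = 117.5 Ω
Z = 12.00 + j117.5 Ω
|Z| = √(12.00² + 117.5²) = 118.1 Ω
I = V/|Z| = 30.49 mA
V_L = I·|Z_L| = 0.03049 × 165.7 = 5.053 V

5.053 V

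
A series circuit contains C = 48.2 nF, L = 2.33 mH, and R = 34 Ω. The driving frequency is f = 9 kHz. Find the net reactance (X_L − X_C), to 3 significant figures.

-235 Ω

ω = 2πf = 56550 rad/s
X_L = ωL = 132 Ω
X_C = 1/(ωC) = 367 Ω
X = 132 − 367 = -235 Ω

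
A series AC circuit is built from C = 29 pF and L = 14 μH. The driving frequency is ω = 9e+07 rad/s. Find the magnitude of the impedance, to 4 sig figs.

876.9 Ω

X_L = ωL = 1260 Ω
X_C = 1/(ωC) = 383.1 Ω
Net reactance X = X_L − X_C = 876.9 Ω
Z = j876.9 Ω
|Z| = √(0² + 876.9²) = 876.9 Ω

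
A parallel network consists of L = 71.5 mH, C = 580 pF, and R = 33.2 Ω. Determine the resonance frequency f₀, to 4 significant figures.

ω₀ = 1/√(LC) = 1/√(0.0715 × 5.8e-10) = 155300 rad/s
f₀ = ω₀/(2π) = 24.71 kHz

24.71 kHz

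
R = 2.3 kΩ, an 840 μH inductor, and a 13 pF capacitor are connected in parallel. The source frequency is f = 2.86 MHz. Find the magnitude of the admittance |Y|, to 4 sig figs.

ω = 2πf = 1.797e+07 rad/s
X_L = ωL = 15090 Ω
X_C = 1/(ωC) = 4281 Ω
Parallel: admittances add. Y = 1/R + 1/(jωL) + jωC
Y = (0.0004348 + j0.0001674) S
|Y| = 0.0004659 S → |Z| = 1/|Y| = 2146 Ω, ∠Z = −∠Y = -21.05°

465.9 μS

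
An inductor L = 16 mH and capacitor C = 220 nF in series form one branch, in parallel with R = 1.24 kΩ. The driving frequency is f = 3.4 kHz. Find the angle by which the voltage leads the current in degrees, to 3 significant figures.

ω = 2πf = 21360 rad/s
X_L = ωL = 342 Ω
X_C = 1/(ωC) = 213 Ω
Branch 1: Z₁ = R = 1240 Ω
Branch 2 (series LC): Z₂ = j(X_L − X_C) = j129 Ω
Parallel: Z = Z₁Z₂/(Z₁+Z₂), |Z| = 128 Ω, ∠Z = 84.1°

84.1°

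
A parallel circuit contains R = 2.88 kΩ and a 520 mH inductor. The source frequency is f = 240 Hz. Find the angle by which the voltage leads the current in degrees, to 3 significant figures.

74.8°

ω = 2πf = 1508 rad/s
X_L = ωL = 784 Ω
Parallel: admittances add. Y = 1/R + 1/(jωL)
Y = (0.000347 − j0.00128) S
|Y| = 0.00132 S → |Z| = 1/|Y| = 757 Ω, ∠Z = −∠Y = 74.8°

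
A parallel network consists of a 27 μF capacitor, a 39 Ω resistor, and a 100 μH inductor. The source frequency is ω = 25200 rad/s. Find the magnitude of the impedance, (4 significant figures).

3.512 Ω

X_L = ωL = 2.520 Ω
X_C = 1/(ωC) = 1.470 Ω
Parallel: admittances add. Y = 1/R + 1/(jωL) + jωC
Y = (0.02564 + j0.2836) S
|Y| = 0.2847 S → |Z| = 1/|Y| = 3.512 Ω, ∠Z = −∠Y = -84.83°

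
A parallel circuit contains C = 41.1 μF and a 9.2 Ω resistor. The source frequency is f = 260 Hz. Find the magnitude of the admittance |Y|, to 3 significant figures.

ω = 2πf = 1634 rad/s
X_C = 1/(ωC) = 14.9 Ω
Parallel: admittances add. Y = 1/R + jωC
Y = (0.109 + j0.0671) S
|Y| = 0.128 S → |Z| = 1/|Y| = 7.83 Ω, ∠Z = −∠Y = -31.7°

128 mS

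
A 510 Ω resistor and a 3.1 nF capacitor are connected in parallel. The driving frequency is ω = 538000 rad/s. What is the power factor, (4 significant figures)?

0.7617

X_C = 1/(ωC) = 599.6 Ω
Parallel: admittances add. Y = 1/R + jωC
Y = (0.001961 + j0.001668) S
|Y| = 0.002574 S → |Z| = 1/|Y| = 388.5 Ω, ∠Z = −∠Y = -40.38°
cos φ = cos(-40.38°) = 0.7617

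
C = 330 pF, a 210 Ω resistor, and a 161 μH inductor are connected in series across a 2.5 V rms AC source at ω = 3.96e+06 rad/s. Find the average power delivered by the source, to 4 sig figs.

X_L = ωL = 637.6 Ω
X_C = 1/(ωC) = 765.2 Ω
Net reactance X = X_L − X_C = -127.7 Ω
Z = 210.0 − j127.7 Ω
|Z| = √(210.0² + 127.7²) = 245.8 Ω
∠Z = arctan(-127.7/210.0) = -31.30°
I = V/|Z| = 10.17 mA
P = VI cos φ = 2.5 × 0.01017 × cos(-31.30°) = 21.73 mW

21.73 mW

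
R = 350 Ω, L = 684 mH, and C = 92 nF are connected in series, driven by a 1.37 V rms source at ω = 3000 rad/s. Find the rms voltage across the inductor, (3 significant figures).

1.75 V

X_L = ωL = 2050 Ω
X_C = 1/(ωC) = 3620 Ω
Net reactance X = X_L − X_C = -1570 Ω
Z = 350 − j1570 Ω
|Z| = √(350² + 1570²) = 1610 Ω
I = V/|Z| = 851 μA
V_L = I·|Z_L| = 0.000851 × 2050 = 1.75 V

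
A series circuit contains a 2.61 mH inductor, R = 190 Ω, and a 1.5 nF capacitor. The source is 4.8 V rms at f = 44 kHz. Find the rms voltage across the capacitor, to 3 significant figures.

ω = 2πf = 276500 rad/s
X_L = ωL = 722 Ω
X_C = 1/(ωC) = 2410 Ω
Net reactance X = X_L − X_C = -1690 Ω
Z = 190 − j1690 Ω
|Z| = √(190² + 1690²) = 1700 Ω
I = V/|Z| = 2.82 mA
V_C = I·|Z_C| = 0.00282 × 2410 = 6.81 V

6.81 V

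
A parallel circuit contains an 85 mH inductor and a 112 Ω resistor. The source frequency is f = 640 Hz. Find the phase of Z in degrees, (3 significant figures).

18.1°

ω = 2πf = 4021 rad/s
X_L = ωL = 342 Ω
Parallel: admittances add. Y = 1/R + 1/(jωL)
Y = (0.00893 − j0.00293) S
|Y| = 0.00940 S → |Z| = 1/|Y| = 106 Ω, ∠Z = −∠Y = 18.1°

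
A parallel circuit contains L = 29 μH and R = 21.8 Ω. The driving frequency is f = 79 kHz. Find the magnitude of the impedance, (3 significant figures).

12.0 Ω

ω = 2πf = 496400 rad/s
X_L = ωL = 14.4 Ω
Parallel: admittances add. Y = 1/R + 1/(jωL)
Y = (0.0459 − j0.0695) S
|Y| = 0.0832 S → |Z| = 1/|Y| = 12.0 Ω, ∠Z = −∠Y = 56.6°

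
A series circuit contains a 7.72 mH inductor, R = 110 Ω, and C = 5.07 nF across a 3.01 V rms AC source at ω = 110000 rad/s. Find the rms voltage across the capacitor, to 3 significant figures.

X_L = ωL = 849 Ω
X_C = 1/(ωC) = 1790 Ω
Net reactance X = X_L − X_C = -944 Ω
Z = 110 − j944 Ω
|Z| = √(110² + 944²) = 950 Ω
I = V/|Z| = 3.17 mA
V_C = I·|Z_C| = 0.00317 × 1790 = 5.68 V

5.68 V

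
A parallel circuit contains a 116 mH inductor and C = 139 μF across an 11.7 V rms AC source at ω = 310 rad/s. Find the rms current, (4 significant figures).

X_L = ωL = 35.96 Ω
X_C = 1/(ωC) = 23.21 Ω
Parallel: admittances add. Y = 1/(jωL) + jωC
Y = (0 + j0.01528) S
|Y| = 0.01528 S → |Z| = 1/|Y| = 65.44 Ω, ∠Z = −∠Y = -90.00°
I = V/|Z| = 11.7/65.44 = 178.8 mA

178.8 mA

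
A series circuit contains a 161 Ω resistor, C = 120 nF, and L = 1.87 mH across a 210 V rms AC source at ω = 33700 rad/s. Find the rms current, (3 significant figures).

X_L = ωL = 63.0 Ω
X_C = 1/(ωC) = 247 Ω
Net reactance X = X_L − X_C = -184 Ω
Z = 161 − j184 Ω
|Z| = √(161² + 184²) = 245 Ω
I = V/|Z| = 210/245 = 858 mA

858 mA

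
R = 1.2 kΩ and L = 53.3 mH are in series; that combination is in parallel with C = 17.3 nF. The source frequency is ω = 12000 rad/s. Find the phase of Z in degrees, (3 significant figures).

12.0°

X_L = ωL = 640 Ω
X_C = 1/(ωC) = 4820 Ω
Branch 1 (R+jX_L): Z₁ = 1200 + j640 Ω, |Z₁| = 1360 Ω
Branch 2 (−jX_C): Z₂ = −j4820 Ω
Parallel: Z = Z₁Z₂/(Z₁+Z₂), |Z| = 1510 Ω, ∠Z = 12.0°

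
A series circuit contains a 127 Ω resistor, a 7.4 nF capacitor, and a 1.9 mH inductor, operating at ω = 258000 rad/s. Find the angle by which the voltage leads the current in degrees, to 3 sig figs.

-14.8°

X_L = ωL = 490 Ω
X_C = 1/(ωC) = 524 Ω
Net reactance X = X_L − X_C = -33.6 Ω
Z = 127 − j33.6 Ω
|Z| = √(127² + 33.6²) = 131 Ω
∠Z = arctan(-33.6/127) = -14.8°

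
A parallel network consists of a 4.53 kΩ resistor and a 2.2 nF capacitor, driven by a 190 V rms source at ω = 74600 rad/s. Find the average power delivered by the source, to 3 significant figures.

X_C = 1/(ωC) = 6090 Ω
Parallel: admittances add. Y = 1/R + jωC
Y = (0.000221 + j0.000164) S
|Y| = 0.000275 S → |Z| = 1/|Y| = 3640 Ω, ∠Z = −∠Y = -36.6°
I = V/|Z| = 52.3 mA
P = VI cos φ = 190 × 0.0523 × cos(-36.6°) = 7.97 W

7.97 W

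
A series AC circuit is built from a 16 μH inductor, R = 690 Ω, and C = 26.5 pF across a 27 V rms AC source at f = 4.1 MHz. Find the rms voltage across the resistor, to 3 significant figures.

14.8 V

ω = 2πf = 2.576e+07 rad/s
X_L = ωL = 412 Ω
X_C = 1/(ωC) = 1460 Ω
Net reactance X = X_L − X_C = -1050 Ω
Z = 690 − j1050 Ω
|Z| = √(690² + 1050²) = 1260 Ω
I = V/|Z| = 21.5 mA
V_R = I·|Z_R| = 0.0215 × 690 = 14.8 V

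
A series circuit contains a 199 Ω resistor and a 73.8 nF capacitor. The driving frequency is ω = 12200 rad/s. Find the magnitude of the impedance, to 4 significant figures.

X_C = 1/(ωC) = 1111 Ω
Z = 199.0 − j1111 Ω
|Z| = √(199.0² + 1111²) = 1128 Ω

1128 Ω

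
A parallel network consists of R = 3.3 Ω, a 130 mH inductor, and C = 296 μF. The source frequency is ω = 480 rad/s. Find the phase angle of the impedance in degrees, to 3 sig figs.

X_L = ωL = 62.4 Ω
X_C = 1/(ωC) = 7.04 Ω
Parallel: admittances add. Y = 1/R + 1/(jωL) + jωC
Y = (0.303 + j0.126) S
|Y| = 0.328 S → |Z| = 1/|Y| = 3.05 Ω, ∠Z = −∠Y = -22.6°

-22.6°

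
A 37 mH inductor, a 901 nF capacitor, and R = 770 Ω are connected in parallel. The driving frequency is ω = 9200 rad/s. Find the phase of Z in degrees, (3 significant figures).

-76.4°

X_L = ωL = 340 Ω
X_C = 1/(ωC) = 121 Ω
Parallel: admittances add. Y = 1/R + 1/(jωL) + jωC
Y = (0.00130 + j0.00535) S
|Y| = 0.00551 S → |Z| = 1/|Y| = 182 Ω, ∠Z = −∠Y = -76.4°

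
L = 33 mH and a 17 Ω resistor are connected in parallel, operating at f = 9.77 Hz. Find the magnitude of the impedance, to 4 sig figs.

ω = 2πf = 61.39 rad/s
X_L = ωL = 2.026 Ω
Parallel: admittances add. Y = 1/R + 1/(jωL)
Y = (0.05882 − j0.4936) S
|Y| = 0.4971 S → |Z| = 1/|Y| = 2.012 Ω, ∠Z = −∠Y = 83.20°

2.012 Ω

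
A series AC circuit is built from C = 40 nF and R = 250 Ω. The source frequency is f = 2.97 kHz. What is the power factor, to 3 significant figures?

0.183

ω = 2πf = 18660 rad/s
X_C = 1/(ωC) = 1340 Ω
Z = 250 − j1340 Ω
|Z| = √(250² + 1340²) = 1360 Ω
∠Z = arctan(-1340/250) = -79.4°
cos φ = cos(-79.4°) = 0.183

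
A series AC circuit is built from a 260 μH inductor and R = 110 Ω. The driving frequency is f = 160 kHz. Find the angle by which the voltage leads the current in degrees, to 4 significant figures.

67.18°

ω = 2πf = 1.005e+06 rad/s
X_L = ωL = 261.4 Ω
Z = 110.0 + j261.4 Ω
|Z| = √(110.0² + 261.4²) = 283.6 Ω
∠Z = arctan(261.4/110.0) = 67.18°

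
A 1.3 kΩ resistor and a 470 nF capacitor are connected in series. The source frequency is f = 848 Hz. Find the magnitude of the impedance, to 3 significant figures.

ω = 2πf = 5328 rad/s
X_C = 1/(ωC) = 399 Ω
Z = 1300 − j399 Ω
|Z| = √(1300² + 399²) = 1360 Ω

1360 Ω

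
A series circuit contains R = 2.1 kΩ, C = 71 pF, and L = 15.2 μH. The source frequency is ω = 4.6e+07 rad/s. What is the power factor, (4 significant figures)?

0.9829

X_L = ωL = 699.2 Ω
X_C = 1/(ωC) = 306.2 Ω
Net reactance X = X_L − X_C = 393.0 Ω
Z = 2100 + j393.0 Ω
|Z| = √(2100² + 393.0²) = 2136 Ω
∠Z = arctan(393.0/2100) = 10.60°
cos φ = cos(10.60°) = 0.9829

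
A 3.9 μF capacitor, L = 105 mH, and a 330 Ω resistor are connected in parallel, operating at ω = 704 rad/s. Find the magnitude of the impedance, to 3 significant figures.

89.3 Ω

X_L = ωL = 73.9 Ω
X_C = 1/(ωC) = 364 Ω
Parallel: admittances add. Y = 1/R + 1/(jωL) + jωC
Y = (0.00303 − j0.0108) S
|Y| = 0.0112 S → |Z| = 1/|Y| = 89.3 Ω, ∠Z = −∠Y = 74.3°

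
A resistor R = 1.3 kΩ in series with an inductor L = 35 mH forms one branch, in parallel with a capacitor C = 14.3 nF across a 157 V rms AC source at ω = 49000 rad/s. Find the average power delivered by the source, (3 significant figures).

X_L = ωL = 1720 Ω
X_C = 1/(ωC) = 1430 Ω
Branch 1 (R+jX_L): Z₁ = 1300 + j1720 Ω, |Z₁| = 2150 Ω
Branch 2 (−jX_C): Z₂ = −j1430 Ω
Parallel: Z = Z₁Z₂/(Z₁+Z₂), |Z| = 2310 Ω, ∠Z = -49.6°
I = V/|Z| = 68.1 mA
P = VI cos φ = 157 × 0.0681 × cos(-49.6°) = 6.92 W

6.92 W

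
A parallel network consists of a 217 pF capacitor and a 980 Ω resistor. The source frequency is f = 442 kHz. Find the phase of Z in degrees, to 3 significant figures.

ω = 2πf = 2.777e+06 rad/s
X_C = 1/(ωC) = 1660 Ω
Parallel: admittances add. Y = 1/R + jωC
Y = (0.00102 + j0.000603) S
|Y| = 0.00119 S → |Z| = 1/|Y| = 844 Ω, ∠Z = −∠Y = -30.6°

-30.6°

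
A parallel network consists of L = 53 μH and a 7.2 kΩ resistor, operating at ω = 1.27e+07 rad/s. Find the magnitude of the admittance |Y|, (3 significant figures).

1.49 mS

X_L = ωL = 673 Ω
Parallel: admittances add. Y = 1/R + 1/(jωL)
Y = (0.000139 − j0.00149) S
|Y| = 0.00149 S → |Z| = 1/|Y| = 670 Ω, ∠Z = −∠Y = 84.7°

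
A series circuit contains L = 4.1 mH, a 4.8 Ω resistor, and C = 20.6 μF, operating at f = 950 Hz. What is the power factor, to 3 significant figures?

0.282

ω = 2πf = 5969 rad/s
X_L = ωL = 24.5 Ω
X_C = 1/(ωC) = 8.13 Ω
Net reactance X = X_L − X_C = 16.3 Ω
Z = 4.80 + j16.3 Ω
|Z| = √(4.80² + 16.3²) = 17.0 Ω
∠Z = arctan(16.3/4.80) = 73.6°
cos φ = cos(73.6°) = 0.282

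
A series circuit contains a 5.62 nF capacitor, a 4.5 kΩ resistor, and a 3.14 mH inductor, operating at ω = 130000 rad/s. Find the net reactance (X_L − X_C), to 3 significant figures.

-961 Ω

X_L = ωL = 408 Ω
X_C = 1/(ωC) = 1370 Ω
X = 408 − 1370 = -961 Ω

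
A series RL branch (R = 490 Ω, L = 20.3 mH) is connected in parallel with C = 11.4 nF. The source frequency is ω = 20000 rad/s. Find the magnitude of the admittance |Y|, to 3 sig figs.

1.44 mS

X_L = ωL = 406 Ω
X_C = 1/(ωC) = 4390 Ω
Branch 1 (R+jX_L): Z₁ = 490 + j406 Ω, |Z₁| = 636 Ω
Branch 2 (−jX_C): Z₂ = −j4390 Ω
Parallel: Z = Z₁Z₂/(Z₁+Z₂), |Z| = 696 Ω, ∠Z = 32.6°
|Y| = 1/|Z| = 1.44 mS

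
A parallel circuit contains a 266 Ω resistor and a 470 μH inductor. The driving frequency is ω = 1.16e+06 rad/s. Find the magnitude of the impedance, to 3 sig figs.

X_L = ωL = 545 Ω
Parallel: admittances add. Y = 1/R + 1/(jωL)
Y = (0.00376 − j0.00183) S
|Y| = 0.00418 S → |Z| = 1/|Y| = 239 Ω, ∠Z = −∠Y = 26.0°

239 Ω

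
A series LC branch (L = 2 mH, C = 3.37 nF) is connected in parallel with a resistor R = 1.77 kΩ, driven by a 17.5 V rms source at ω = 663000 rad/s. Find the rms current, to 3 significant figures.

22.2 mA

X_L = ωL = 1330 Ω
X_C = 1/(ωC) = 448 Ω
Branch 1: Z₁ = R = 1770 Ω
Branch 2 (series LC): Z₂ = j(X_L − X_C) = j878 Ω
Parallel: Z = Z₁Z₂/(Z₁+Z₂), |Z| = 787 Ω, ∠Z = 63.6°
I = V/|Z| = 17.5/787 = 22.2 mA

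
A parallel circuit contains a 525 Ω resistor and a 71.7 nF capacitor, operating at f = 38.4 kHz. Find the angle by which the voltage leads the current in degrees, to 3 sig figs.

-83.7°

ω = 2πf = 241300 rad/s
X_C = 1/(ωC) = 57.8 Ω
Parallel: admittances add. Y = 1/R + jωC
Y = (0.00190 + j0.0173) S
|Y| = 0.0174 S → |Z| = 1/|Y| = 57.5 Ω, ∠Z = −∠Y = -83.7°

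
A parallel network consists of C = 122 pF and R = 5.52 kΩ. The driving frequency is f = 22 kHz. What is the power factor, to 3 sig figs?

0.996

ω = 2πf = 138200 rad/s
X_C = 1/(ωC) = 59300 Ω
Parallel: admittances add. Y = 1/R + jωC
Y = (0.000181 + j1.69e-05) S
|Y| = 0.000182 S → |Z| = 1/|Y| = 5500 Ω, ∠Z = −∠Y = -5.32°
cos φ = cos(-5.32°) = 0.996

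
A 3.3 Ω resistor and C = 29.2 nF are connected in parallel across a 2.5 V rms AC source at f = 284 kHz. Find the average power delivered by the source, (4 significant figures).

1.894 W

ω = 2πf = 1.784e+06 rad/s
X_C = 1/(ωC) = 19.19 Ω
Parallel: admittances add. Y = 1/R + jωC
Y = (0.3030 + j0.05211) S
|Y| = 0.3075 S → |Z| = 1/|Y| = 3.252 Ω, ∠Z = −∠Y = -9.756°
I = V/|Z| = 768.7 mA
P = VI cos φ = 2.5 × 0.7687 × cos(-9.756°) = 1.894 W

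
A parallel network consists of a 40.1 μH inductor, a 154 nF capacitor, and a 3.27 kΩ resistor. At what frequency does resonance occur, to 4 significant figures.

ω₀ = 1/√(LC) = 1/√(4.01e-05 × 1.54e-07) = 402400 rad/s
f₀ = ω₀/(2π) = 64.05 kHz

64.05 kHz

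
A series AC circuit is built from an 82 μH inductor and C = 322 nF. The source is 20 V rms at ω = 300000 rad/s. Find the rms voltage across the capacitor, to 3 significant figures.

14.5 V

X_L = ωL = 24.6 Ω
X_C = 1/(ωC) = 10.4 Ω
Net reactance X = X_L − X_C = 14.2 Ω
Z = j14.2 Ω
|Z| = √(0² + 14.2²) = 14.2 Ω
I = V/|Z| = 1.40 A
V_C = I·|Z_C| = 1.40 × 10.4 = 14.5 V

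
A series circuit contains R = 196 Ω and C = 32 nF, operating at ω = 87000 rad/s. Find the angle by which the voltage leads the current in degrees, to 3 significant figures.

-61.4°

X_C = 1/(ωC) = 359 Ω
Z = 196 − j359 Ω
|Z| = √(196² + 359²) = 409 Ω
∠Z = arctan(-359/196) = -61.4°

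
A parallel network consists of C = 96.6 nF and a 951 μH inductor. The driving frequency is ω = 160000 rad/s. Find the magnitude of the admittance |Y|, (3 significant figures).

X_L = ωL = 152 Ω
X_C = 1/(ωC) = 64.7 Ω
Parallel: admittances add. Y = 1/(jωL) + jωC
Y = (0 + j0.00888) S
|Y| = 0.00888 S → |Z| = 1/|Y| = 113 Ω, ∠Z = −∠Y = -90.0°

8.88 mS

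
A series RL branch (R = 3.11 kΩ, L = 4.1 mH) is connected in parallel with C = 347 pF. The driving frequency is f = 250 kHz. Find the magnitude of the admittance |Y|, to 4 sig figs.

423.5 μS

ω = 2πf = 1.571e+06 rad/s
X_L = ωL = 6440 Ω
X_C = 1/(ωC) = 1835 Ω
Branch 1 (R+jX_L): Z₁ = 3110 + j6440 Ω, |Z₁| = 7152 Ω
Branch 2 (−jX_C): Z₂ = −j1835 Ω
Parallel: Z = Z₁Z₂/(Z₁+Z₂), |Z| = 2361 Ω, ∠Z = -81.75°
|Y| = 1/|Z| = 423.5 μS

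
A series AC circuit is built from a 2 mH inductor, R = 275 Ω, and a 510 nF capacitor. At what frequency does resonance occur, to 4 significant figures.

ω₀ = 1/√(LC) = 1/√(0.002 × 5.1e-07) = 31310 rad/s
f₀ = ω₀/(2π) = 4.983 kHz

4.983 kHz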